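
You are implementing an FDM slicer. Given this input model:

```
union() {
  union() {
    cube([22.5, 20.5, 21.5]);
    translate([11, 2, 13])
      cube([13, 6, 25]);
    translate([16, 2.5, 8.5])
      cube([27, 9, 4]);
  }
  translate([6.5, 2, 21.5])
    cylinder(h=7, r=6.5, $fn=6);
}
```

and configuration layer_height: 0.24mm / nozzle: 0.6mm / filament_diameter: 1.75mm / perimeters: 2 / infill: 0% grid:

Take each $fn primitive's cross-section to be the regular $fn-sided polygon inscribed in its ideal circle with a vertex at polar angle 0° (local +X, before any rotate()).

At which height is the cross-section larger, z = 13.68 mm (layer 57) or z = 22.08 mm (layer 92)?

Layer 57 (z = 13.68): the cube (footprint 22.5×20.5) is included at this height (area 461.25 mm²); the 13×6 cube at (11, 2) contributes its full rectangle (area 78.00 mm²); the cube at (16, 2.5) is absent (z outside [8.5, 12.5]); Taking the union: the regions partially overlap — summed areas 539.25 mm² minus the doubly-counted overlap 69.00 mm² gives 470.25 mm² — area = 470.25 mm²; the cylinder at (6.5, 2) is not intersected at this z (z outside [21.5, 28.5]); Taking the union: only the result so far is present, so the union is just that shape — area = 470.25 mm². So its area = 470.25 mm². Layer 92 (z = 22.08): the cube does not reach this height (z outside [0, 21.5]); the cube at (11, 2) is present — its section is the full 13×6 rectangle (area 78.00 mm²); the cube at (16, 2.5) is absent (z outside [8.5, 12.5]); Taking the union: only the 13×6 cube at (11, 2) is present, so the union is just that shape — area = 78.00 mm²; the cylinder at (6.5, 2): section is a regular 6-gon, circumradius r=6.5 (area = (6/2)·6.500²·sin(360°/6) = 109.77 mm²); Combining (union): the regions partially overlap — summed areas 187.77 mm² minus the doubly-counted overlap 3.46 mm² gives 184.30 mm² — area = 184.30 mm². So its area = 184.30 mm². Layer 57 is larger (470.25 vs 184.30 mm²).

layer 57 (z = 13.68 mm)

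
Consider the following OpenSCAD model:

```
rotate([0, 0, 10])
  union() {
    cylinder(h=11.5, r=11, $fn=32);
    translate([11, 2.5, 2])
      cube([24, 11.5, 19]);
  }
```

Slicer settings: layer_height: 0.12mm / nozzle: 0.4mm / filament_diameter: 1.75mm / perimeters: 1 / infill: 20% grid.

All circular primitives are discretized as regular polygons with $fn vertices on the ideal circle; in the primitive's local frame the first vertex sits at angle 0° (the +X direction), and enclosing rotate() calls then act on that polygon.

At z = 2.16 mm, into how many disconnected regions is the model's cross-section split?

At z = 2.16 mm: the cylinder: section is a regular 32-gon, circumradius r=11; the 24×11.5 cube at (11, 2.5) contributes its full rectangle; Merging all regions: the 2 present regions are separate (no shared area or edge), so areas and boundary lengths simply add and each stays a separate island — 2 connected regions; (rotated 10° about Z; rotation is an isometry so areas/perimeters/island counts are preserved). The result has 2 disconnected regions.

2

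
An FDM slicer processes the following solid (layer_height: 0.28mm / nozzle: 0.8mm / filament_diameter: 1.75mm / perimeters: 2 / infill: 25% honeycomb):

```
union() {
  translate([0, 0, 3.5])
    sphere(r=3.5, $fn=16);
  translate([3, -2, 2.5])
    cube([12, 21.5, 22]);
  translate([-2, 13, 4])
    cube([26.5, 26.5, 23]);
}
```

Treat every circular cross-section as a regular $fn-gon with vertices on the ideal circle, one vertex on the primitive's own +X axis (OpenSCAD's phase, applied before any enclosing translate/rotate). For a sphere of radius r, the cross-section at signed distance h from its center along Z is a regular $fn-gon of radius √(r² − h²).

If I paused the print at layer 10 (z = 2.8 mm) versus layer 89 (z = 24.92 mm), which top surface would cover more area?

Layer 10 (z = 2.8): the r=3.5 sphere contributes a regular 16-gon of circumradius √(3.5²−0.7²) = 3.429 (area = (16/2)·3.429²·sin(360°/16) = 36.00 mm²); the cube at (3, -2) is present — its section is the full 12×21.5 rectangle (area 258.00 mm²); the cube at (-2, 13) is absent (z outside [4, 27]); Taking the union: the regions partially overlap — summed areas 294.00 mm² minus the doubly-counted overlap 0.83 mm² gives 293.18 mm² — area = 293.18 mm². So its area = 293.18 mm². Layer 89 (z = 24.92): the sphere is absent (|z−center|=21.420 > r=3.5); the cube at (3, -2) does not reach this height (z outside [2.5, 24.5]); the 26.5×26.5 cube at (-2, 13) contributes its full rectangle (area 702.25 mm²); Taking the union: only the 26.5×26.5 cube at (-2, 13) is present, so the union is just that shape — area = 702.25 mm². So its area = 702.25 mm². Layer 89 is larger (702.25 vs 293.18 mm²).

layer 89 (z = 24.92 mm)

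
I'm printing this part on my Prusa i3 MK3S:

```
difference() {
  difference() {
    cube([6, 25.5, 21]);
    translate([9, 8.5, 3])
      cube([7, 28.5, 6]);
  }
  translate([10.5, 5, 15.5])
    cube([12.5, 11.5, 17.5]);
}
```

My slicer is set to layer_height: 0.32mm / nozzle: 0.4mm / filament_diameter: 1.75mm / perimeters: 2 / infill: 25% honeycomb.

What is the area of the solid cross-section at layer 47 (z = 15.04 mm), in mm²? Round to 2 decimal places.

153.00 mm²

At z = 15.04 mm: the cube is present — its section is the full 6×25.5 rectangle (area 153.00 mm²); the cube at (9, 8.5) is not intersected at this z (z outside [3, 9]); Taking the first minus the rest: none of the subtracted shapes is present at this height, so the 6×25.5 cube is unchanged — area = 153.00 mm²; the cube at (10.5, 5) does not reach this height (z outside [15.5, 33]); Subtracting the remaining from the first: none of the subtracted shapes is present at this height, so that combined region is unchanged — area = 153.00 mm². Overall, the cross-section is a single solid region. Net area = 153.00 mm².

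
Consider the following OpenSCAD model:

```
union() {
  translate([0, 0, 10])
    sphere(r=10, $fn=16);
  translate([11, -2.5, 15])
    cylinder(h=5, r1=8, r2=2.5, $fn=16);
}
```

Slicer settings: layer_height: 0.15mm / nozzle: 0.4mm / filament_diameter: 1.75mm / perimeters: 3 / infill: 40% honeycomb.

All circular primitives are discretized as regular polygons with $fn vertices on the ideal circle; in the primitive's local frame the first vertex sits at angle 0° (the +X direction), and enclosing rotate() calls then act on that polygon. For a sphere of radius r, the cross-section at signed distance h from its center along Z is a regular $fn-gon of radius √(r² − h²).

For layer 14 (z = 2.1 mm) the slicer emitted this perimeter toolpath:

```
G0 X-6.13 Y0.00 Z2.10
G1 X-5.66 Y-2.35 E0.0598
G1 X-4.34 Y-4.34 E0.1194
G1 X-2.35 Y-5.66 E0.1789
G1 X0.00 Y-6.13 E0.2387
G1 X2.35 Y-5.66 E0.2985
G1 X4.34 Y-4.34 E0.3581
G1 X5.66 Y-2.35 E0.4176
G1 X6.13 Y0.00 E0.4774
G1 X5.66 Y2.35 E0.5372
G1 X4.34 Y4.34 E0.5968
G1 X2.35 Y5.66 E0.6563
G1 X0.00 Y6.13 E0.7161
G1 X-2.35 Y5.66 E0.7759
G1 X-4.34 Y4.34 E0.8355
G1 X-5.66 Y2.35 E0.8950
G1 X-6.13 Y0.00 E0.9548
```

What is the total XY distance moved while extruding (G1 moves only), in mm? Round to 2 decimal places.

38.28 mm

Sum the Euclidean lengths of each G1 segment: total = 38.28 mm.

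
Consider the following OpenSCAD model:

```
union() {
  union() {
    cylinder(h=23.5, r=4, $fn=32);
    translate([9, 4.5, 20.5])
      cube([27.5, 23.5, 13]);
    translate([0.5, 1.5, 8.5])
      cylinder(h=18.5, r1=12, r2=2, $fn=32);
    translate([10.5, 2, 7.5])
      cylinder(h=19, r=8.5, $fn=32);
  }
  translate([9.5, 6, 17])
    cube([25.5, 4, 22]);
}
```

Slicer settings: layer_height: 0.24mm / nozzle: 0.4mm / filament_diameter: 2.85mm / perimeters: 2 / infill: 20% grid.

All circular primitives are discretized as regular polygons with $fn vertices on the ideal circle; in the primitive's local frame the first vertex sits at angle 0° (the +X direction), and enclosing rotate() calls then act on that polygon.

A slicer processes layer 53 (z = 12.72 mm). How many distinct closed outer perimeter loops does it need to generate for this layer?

At z = 12.72 mm: the cylinder: section is a regular 32-gon, circumradius r=4; the cube at (9, 4.5) is not intersected at this z (z outside [20.5, 33.5]); the cone at (0.5, 1.5) contributes a regular 32-gon of circumradius 9.719 (interpolated between r1=12 and r2=2 at t=0.228); the r=8.5 cylinder at (10.5, 2) gives a regular 32-gon of circumradius 8.5 (constant along its height); Taking the union: the regions partially overlap (shared area 136.43 mm²), so overlapping operands fuse into one piece — 1 connected region; the cube at (9.5, 6) does not reach this height (z outside [17, 39]); Merging all regions: only the result so far is present, so the union is just that shape — 1 connected region. The result has 1 disconnected region.

1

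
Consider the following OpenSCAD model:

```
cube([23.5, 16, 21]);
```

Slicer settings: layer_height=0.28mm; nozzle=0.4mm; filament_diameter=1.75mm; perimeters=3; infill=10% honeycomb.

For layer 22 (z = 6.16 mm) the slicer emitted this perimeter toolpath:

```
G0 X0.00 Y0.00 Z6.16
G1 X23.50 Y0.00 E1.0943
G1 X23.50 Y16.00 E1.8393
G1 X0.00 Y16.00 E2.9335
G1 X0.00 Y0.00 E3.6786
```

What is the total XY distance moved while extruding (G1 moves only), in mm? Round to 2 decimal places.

Sum the Euclidean lengths of each G1 segment: total = 79.00 mm.

79.00 mm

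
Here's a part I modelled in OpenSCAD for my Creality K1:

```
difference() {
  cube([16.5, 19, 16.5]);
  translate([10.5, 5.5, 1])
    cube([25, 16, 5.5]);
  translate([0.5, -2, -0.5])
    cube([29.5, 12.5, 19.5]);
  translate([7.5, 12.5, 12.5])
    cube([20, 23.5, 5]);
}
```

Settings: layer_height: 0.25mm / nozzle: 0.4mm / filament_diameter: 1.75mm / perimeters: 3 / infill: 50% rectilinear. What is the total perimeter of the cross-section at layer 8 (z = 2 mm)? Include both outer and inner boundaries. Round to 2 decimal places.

59.00 mm

At z = 2 mm: the 16.5×19 cube contributes its full rectangle (perimeter 71.00 mm); the cube at (10.5, 5.5) is present — its section is the full 25×16 rectangle (perimeter 82.00 mm); the cube at (0.5, -2) (footprint 29.5×12.5) is included at this height (perimeter 84.00 mm); the cube at (7.5, 12.5) does not reach this height (z outside [12.5, 17.5]); Taking the first minus the rest: starting from the 16.5×19 cube, the 25×16 cube at (10.5, 5.5) partially overlaps it — only the 81.00 mm² overlap (of its 400.00 mm²) is removed, clipping the outline; the 29.5×12.5 cube at (0.5, -2) partially overlaps it — only the 138.00 mm² overlap (of its 368.75 mm²) is removed, clipping the outline — boundary = 59.00 mm. Overall, the cross-section is a single solid region. Total boundary length (outer) = 59.00 mm.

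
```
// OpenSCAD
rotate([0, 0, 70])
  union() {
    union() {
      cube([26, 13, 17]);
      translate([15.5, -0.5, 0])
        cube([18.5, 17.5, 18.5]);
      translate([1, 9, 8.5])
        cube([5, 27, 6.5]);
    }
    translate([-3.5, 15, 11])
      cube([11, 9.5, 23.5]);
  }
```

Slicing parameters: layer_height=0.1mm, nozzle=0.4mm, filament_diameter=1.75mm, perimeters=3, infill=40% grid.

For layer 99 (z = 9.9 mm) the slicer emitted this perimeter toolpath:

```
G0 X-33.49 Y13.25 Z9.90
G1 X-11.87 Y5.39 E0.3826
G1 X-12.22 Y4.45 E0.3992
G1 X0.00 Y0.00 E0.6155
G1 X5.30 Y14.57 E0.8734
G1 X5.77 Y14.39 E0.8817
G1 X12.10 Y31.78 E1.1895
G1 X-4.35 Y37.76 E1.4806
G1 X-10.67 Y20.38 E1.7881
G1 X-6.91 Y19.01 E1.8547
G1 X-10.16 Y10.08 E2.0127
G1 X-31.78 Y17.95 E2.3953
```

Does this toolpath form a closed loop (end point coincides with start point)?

Start point (G0): (-33.49, 13.25). End point (last G1): the path does not return to the start — open.

no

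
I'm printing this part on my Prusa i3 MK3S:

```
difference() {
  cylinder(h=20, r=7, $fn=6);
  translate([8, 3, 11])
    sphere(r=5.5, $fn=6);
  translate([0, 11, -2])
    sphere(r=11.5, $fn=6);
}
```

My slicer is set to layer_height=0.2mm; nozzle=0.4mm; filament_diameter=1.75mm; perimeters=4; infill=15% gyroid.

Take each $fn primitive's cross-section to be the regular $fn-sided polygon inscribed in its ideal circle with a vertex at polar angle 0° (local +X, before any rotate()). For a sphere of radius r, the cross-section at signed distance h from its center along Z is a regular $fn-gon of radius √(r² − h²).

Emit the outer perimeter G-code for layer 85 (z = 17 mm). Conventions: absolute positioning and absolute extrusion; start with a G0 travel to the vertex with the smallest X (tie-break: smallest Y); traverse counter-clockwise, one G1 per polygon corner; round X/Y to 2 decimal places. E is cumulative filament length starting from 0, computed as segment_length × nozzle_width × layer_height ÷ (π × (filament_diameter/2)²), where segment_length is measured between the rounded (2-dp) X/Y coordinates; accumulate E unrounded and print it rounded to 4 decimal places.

At z = 17 mm: the r=7 cylinder gives a regular 6-gon of circumradius 7 (constant along its height); the sphere at (8, 3) is absent (|z−center|=6.000 > r=5.5); the sphere at (0, 11) does not reach this height (|z−center|=19.000 > r=11.5); Taking the first minus the rest: none of the subtracted shapes is present at this height, so the r=7 cylinder is unchanged — 1 connected region. The outline is a single polygon with 6 vertices. Extrusion per mm of travel: 0.4 × 0.2 / (π × 0.875²) = 0.033260. Accumulating E over each segment gives final E = 1.3967.

G0 X-7.00 Y0.00 Z17.00
G1 X-3.50 Y-6.06 E0.2328
G1 X3.50 Y-6.06 E0.4656
G1 X7.00 Y0.00 E0.6983
G1 X3.50 Y6.06 E0.9311
G1 X-3.50 Y6.06 E1.1639
G1 X-7.00 Y0.00 E1.3967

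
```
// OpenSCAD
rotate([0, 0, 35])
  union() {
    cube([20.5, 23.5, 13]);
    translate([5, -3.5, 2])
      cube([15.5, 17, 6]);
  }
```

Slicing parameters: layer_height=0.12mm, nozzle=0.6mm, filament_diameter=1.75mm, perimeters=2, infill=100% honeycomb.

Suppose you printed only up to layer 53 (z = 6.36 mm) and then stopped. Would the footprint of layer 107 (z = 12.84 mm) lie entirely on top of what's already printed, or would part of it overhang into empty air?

Compare the two slices. At z = 6.36: the cube (footprint 20.5×23.5) is included at this height (area 481.75 mm²); the cube at (5, -3.5) is present — its section is the full 15.5×17 rectangle (area 263.50 mm²); Combining (union): the regions partially overlap — summed areas 745.25 mm² minus the doubly-counted overlap 209.25 mm² gives 536.00 mm² — area = 536.00 mm²; (rotated 35° about Z; rotation is an isometry so areas/perimeters/island counts are preserved). At z = 12.84: the cube (footprint 20.5×23.5) is included at this height (area 481.75 mm²); the cube at (5, -3.5) does not reach this height (z outside [2, 8]); Taking the union: only the 20.5×23.5 cube is present, so the union is just that shape — area = 481.75 mm²; (rotated 35° about Z; rotation is an isometry so areas/perimeters/island counts are preserved). Checking containment: the cross-section at z = 12.84 is a subset of the cross-section at z = 6.36.

entirely on top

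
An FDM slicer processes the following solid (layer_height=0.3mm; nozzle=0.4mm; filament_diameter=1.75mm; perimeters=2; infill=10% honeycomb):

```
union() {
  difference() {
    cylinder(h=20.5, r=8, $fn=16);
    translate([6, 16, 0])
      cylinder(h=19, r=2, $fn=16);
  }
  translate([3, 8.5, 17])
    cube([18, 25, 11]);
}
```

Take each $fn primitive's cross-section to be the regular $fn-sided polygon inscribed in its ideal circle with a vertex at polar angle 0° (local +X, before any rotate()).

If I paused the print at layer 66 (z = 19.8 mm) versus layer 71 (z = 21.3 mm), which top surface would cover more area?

Layer 66 (z = 19.8): the r=8 cylinder gives a regular 16-gon of circumradius 8 (constant along its height) (area = (16/2)·8.000²·sin(360°/16) = 195.93 mm²); the cylinder at (6, 16) is absent (z outside [0, 19]); Subtracting the remaining from the first: none of the subtracted shapes is present at this height, so the r=8 cylinder is unchanged — area = 195.93 mm²; the 18×25 cube at (3, 8.5) contributes its full rectangle (area 450.00 mm²); Taking the union: the 2 present regions are separate (no shared area or edge), so areas and boundary lengths simply add and each stays a separate island — area = 645.93 mm². So its area = 645.93 mm². Layer 71 (z = 21.3): the cylinder is not intersected at this z (z outside [0, 20.5]); the cylinder at (6, 16) does not reach this height (z outside [0, 19]); After the difference (first − rest): the first operand is absent here, so nothing remains; the 18×25 cube at (3, 8.5) contributes its full rectangle (area 450.00 mm²); Taking the union: only the 18×25 cube at (3, 8.5) is present, so the union is just that shape — area = 450.00 mm². So its area = 450.00 mm². Layer 66 is larger (645.93 vs 450.00 mm²).

layer 66 (z = 19.8 mm)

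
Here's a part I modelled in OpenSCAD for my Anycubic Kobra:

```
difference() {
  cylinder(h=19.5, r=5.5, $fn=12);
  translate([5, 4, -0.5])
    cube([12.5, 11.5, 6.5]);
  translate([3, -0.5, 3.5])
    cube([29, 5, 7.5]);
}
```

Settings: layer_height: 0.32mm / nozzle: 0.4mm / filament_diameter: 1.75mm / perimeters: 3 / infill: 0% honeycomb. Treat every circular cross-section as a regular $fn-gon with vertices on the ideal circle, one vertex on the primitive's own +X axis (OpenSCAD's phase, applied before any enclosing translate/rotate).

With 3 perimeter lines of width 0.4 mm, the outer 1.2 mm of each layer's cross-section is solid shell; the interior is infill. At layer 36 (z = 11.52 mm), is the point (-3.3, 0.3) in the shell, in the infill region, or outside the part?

At z = 11.52 mm: the r=5.5 cylinder contributes a regular 12-gon of circumradius 5.5; the cube at (5, 4) is not intersected at this z (z outside [-0.5, 6]); the cube at (3, -0.5) does not reach this height (z outside [3.5, 11]); After the difference (first − rest): none of the subtracted shapes is present at this height, so the r=5.5 cylinder is unchanged — 1 connected region. Overall, the cross-section is a single solid region. The nearest boundary edge runs (-4.76, 2.75)→(-5.50, 0.00); distance from the point to it = 2.05 mm. The point is inside the cross-section and 2.05 mm from the nearest boundary — more than the 1.2 mm shell width (3 × 0.4), so it's in the infill interior.

infill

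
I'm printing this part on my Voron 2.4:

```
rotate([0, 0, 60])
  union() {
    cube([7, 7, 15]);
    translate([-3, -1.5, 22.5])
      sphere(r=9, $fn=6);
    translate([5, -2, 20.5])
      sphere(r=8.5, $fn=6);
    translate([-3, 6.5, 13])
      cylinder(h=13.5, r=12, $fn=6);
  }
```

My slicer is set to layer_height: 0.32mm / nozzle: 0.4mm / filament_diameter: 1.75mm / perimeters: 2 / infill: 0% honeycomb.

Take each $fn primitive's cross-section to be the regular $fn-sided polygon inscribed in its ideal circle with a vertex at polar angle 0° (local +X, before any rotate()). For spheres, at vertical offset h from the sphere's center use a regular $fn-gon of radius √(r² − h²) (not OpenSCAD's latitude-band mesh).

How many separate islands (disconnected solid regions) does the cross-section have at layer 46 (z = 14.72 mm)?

1

At z = 14.72 mm: the 7×7 cube contributes its full rectangle; the sphere at (-3, -1.5): section is a regular 6-gon, circumradius = √(r²−h²) = √(9²−7.78²) = 4.525; the r=8.5 sphere at (5, -2) contributes a regular 6-gon of circumradius √(8.5²−5.78²) = 6.232; the r=12 cylinder at (-3, 6.5) gives a regular 6-gon of circumradius 12 (constant along its height); Merging all regions: the regions partially overlap (shared area 130.72 mm²), so overlapping operands fuse into one piece — 1 connected region; (rotated 60° about Z; rotation is an isometry so areas/perimeters/island counts are preserved). Overall, the cross-section is a single solid region. Island count = 1.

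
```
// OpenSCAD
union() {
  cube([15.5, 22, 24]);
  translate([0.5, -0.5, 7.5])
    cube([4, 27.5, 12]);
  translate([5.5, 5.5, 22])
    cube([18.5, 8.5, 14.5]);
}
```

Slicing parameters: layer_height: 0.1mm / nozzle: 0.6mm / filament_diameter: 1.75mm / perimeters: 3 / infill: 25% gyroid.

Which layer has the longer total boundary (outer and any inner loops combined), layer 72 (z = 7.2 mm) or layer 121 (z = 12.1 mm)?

Layer 72 (z = 7.2): the cube is present — its section is the full 15.5×22 rectangle (perimeter 75.00 mm); the cube at (0.5, -0.5) is absent (z outside [7.5, 19.5]); the cube at (5.5, 5.5) is absent (z outside [22, 36.5]); Merging all regions: only the 15.5×22 cube is present, so the union is just that shape — boundary = 75.00 mm. So its perimeter = 75.00 mm. Layer 121 (z = 12.1): the 15.5×22 cube contributes its full rectangle (perimeter 75.00 mm); the cube at (0.5, -0.5) is present — its section is the full 4×27.5 rectangle (perimeter 63.00 mm); the cube at (5.5, 5.5) does not reach this height (z outside [22, 36.5]); Combining (union): the regions partially overlap (shared area 88.00 mm²), so the edge portions inside another operand are dropped and the merged outline is re-measured after clipping — boundary = 86.00 mm. So its perimeter = 86.00 mm. Layer 121 is larger (86.00 vs 75.00 mm).

layer 121 (z = 12.1 mm)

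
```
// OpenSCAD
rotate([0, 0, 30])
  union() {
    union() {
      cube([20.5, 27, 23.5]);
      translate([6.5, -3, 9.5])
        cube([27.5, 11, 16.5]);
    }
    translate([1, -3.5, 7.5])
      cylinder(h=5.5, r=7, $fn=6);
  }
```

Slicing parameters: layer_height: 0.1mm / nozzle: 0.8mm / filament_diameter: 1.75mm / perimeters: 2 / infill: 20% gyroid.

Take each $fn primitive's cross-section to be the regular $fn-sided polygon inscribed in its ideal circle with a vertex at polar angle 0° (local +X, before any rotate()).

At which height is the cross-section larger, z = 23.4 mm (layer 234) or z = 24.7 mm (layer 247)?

layer 234 (z = 23.4 mm)

Layer 234 (z = 23.4): the cube is present — its section is the full 20.5×27 rectangle (area 553.50 mm²); the 27.5×11 cube at (6.5, -3) contributes its full rectangle (area 302.50 mm²); Combining (union): the regions partially overlap — summed areas 856.00 mm² minus the doubly-counted overlap 112.00 mm² gives 744.00 mm² — area = 744.00 mm²; the cylinder at (1, -3.5) is absent (z outside [7.5, 13]); Merging all regions: only that combined region is present, so the union is just that shape — area = 744.00 mm²; (rotated 30° about Z; rotation is an isometry so areas/perimeters/island counts are preserved). So its area = 744.00 mm². Layer 247 (z = 24.7): the cube is absent (z outside [0, 23.5]); the 27.5×11 cube at (6.5, -3) contributes its full rectangle (area 302.50 mm²); Merging all regions: only the 27.5×11 cube at (6.5, -3) is present, so the union is just that shape — area = 302.50 mm²; the cylinder at (1, -3.5) is not intersected at this z (z outside [7.5, 13]); Taking the union: only the result so far is present, so the union is just that shape — area = 302.50 mm²; (rotated 30° about Z; rotation is an isometry so areas/perimeters/island counts are preserved). So its area = 302.50 mm². Layer 234 is larger (744.00 vs 302.50 mm²).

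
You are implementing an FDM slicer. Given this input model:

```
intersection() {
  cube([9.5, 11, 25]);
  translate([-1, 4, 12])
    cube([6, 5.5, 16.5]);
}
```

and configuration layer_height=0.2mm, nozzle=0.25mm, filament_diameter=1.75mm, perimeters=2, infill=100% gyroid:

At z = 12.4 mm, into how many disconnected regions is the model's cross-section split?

1

At z = 12.4 mm: the cube is present — its section is the full 9.5×11 rectangle; the 6×5.5 cube at (-1, 4) contributes its full rectangle; After intersecting: the 6×5.5 cube at (-1, 4) partially overlaps the 9.5×11 cube; clipping to the common part keeps 27.50 mm² — 1 connected region. The result has 1 disconnected region.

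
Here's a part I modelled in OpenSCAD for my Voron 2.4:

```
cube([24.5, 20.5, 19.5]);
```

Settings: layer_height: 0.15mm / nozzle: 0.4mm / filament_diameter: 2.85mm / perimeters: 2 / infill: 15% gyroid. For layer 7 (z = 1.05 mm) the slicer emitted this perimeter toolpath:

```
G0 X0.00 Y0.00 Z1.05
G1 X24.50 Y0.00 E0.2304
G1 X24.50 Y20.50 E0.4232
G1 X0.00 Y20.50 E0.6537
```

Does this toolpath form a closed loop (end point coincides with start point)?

Start point (G0): (0.00, 0.00). End point (last G1): the path does not return to the start — open.

no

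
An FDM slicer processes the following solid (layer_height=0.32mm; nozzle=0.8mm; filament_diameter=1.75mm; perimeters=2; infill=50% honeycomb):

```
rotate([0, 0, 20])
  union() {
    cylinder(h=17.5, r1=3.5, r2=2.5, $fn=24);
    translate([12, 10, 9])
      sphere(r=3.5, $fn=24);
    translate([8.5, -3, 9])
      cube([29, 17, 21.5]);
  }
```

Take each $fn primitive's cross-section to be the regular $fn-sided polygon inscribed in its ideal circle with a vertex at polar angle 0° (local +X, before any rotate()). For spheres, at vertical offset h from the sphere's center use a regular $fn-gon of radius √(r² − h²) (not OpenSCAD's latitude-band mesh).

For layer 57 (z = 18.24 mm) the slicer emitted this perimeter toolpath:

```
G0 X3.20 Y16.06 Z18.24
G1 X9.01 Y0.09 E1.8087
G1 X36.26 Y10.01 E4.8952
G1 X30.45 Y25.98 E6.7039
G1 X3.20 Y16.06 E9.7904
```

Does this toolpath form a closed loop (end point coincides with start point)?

yes

Start point (G0): (3.20, 16.06). End point (last G1): the path returns to the start — closed.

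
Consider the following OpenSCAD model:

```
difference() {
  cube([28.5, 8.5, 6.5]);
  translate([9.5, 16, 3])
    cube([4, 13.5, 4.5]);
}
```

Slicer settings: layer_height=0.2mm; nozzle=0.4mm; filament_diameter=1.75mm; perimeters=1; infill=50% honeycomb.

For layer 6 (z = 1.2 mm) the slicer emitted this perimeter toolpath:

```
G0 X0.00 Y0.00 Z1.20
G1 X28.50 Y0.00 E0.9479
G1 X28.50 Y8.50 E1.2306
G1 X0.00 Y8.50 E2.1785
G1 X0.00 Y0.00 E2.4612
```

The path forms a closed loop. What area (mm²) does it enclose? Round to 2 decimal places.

Apply the shoelace formula to the sequence of (X, Y) vertices; enclosed area = 242.25 mm².

242.25 mm²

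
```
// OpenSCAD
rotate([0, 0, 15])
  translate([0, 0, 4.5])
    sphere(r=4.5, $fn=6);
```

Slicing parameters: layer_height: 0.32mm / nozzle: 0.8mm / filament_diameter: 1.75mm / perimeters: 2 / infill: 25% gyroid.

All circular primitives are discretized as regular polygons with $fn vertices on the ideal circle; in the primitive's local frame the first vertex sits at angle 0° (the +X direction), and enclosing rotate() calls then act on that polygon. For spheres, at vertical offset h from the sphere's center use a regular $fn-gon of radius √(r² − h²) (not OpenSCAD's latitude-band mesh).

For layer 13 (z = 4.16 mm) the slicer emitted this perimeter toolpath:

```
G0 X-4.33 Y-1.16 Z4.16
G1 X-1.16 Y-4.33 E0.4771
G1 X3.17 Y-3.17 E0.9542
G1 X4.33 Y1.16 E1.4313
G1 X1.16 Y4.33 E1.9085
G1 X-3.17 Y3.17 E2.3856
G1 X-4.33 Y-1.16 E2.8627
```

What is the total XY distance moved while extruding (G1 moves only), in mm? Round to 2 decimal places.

Sum the Euclidean lengths of each G1 segment: total = 26.90 mm.

26.90 mm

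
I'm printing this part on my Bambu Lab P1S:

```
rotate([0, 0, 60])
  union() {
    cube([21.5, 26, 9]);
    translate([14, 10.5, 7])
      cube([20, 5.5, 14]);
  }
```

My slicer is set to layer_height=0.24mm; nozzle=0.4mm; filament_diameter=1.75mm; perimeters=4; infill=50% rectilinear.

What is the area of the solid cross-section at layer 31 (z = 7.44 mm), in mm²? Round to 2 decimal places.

At z = 7.44 mm: the 21.5×26 cube contributes its full rectangle (area 559.00 mm²); the 20×5.5 cube at (14, 10.5) contributes its full rectangle (area 110.00 mm²); Taking the union: the regions partially overlap — summed areas 669.00 mm² minus the doubly-counted overlap 41.25 mm² gives 627.75 mm² — area = 627.75 mm²; (whole slice rotated 60° about Z — lengths, areas and connectivity unchanged). Overall, the cross-section is a single solid region. Net area = 627.75 mm².

627.75 mm²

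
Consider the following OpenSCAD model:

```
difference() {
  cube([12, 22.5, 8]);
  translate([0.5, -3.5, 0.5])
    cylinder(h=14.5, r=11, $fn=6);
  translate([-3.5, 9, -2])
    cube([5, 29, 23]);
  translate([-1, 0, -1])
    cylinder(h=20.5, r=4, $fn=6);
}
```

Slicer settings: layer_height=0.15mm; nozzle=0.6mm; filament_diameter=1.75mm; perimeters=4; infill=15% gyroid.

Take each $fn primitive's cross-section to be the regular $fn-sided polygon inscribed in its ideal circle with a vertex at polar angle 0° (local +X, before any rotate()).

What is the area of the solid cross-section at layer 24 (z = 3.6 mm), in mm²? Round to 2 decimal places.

203.11 mm²

At z = 3.6 mm: the cube (footprint 12×22.5) is included at this height (area 270.00 mm²); the cylinder at (0.5, -3.5): section is a regular 6-gon, circumradius r=11 (area = (6/2)·11.000²·sin(360°/6) = 314.37 mm²); the cube at (-3.5, 9) (footprint 5×29) is included at this height (area 145.00 mm²); the r=4 cylinder at (-1, 0) contributes a regular 6-gon of circumradius 4 (area = (6/2)·4.000²·sin(360°/6) = 41.57 mm²); Subtracting the remaining from the first: starting from the 12×22.5 cube (270.00 mm²), the r=11 cylinder at (0.5, -3.5) partially overlaps it — only the 46.64 mm² overlap (of its 314.37 mm²) is removed, clipping the outline; the 5×29 cube at (-3.5, 9) partially overlaps it — only the 20.25 mm² overlap (of its 145.00 mm²) is removed, clipping the outline; the r=4 cylinder at (-1, 0) misses the remaining region (no effect) — area = 203.11 mm². Overall, the cross-section is a single solid region. Net area = 203.11 mm².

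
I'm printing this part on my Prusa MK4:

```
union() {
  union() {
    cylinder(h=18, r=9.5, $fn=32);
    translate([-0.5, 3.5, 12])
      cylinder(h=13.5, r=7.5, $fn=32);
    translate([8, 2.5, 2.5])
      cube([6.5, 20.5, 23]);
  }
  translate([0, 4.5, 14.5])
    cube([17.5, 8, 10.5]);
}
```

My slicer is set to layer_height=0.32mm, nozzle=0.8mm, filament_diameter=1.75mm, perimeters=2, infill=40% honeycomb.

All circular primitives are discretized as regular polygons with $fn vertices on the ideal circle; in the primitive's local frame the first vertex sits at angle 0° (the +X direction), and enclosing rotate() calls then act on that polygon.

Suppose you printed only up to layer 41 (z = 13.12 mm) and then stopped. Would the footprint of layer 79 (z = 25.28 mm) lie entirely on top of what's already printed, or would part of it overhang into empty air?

Compare the two slices. At z = 13.12: the cylinder: section is a regular 32-gon, circumradius r=9.5 (area = (32/2)·9.500²·sin(360°/32) = 281.71 mm²); the r=7.5 cylinder at (-0.5, 3.5) contributes a regular 32-gon of circumradius 7.5 (area = (32/2)·7.500²·sin(360°/32) = 175.58 mm²); the 6.5×20.5 cube at (8, 2.5) contributes its full rectangle (area 133.25 mm²); Merging all regions: the regions partially overlap — summed areas 590.54 mm² minus the doubly-counted overlap 160.81 mm² gives 429.73 mm² — area = 429.73 mm²; the cube at (0, 4.5) is not intersected at this z (z outside [14.5, 25]); Merging all regions: only that combined region is present, so the union is just that shape — area = 429.73 mm². At z = 25.28: the cylinder is absent (z outside [0, 18]); the r=7.5 cylinder at (-0.5, 3.5) contributes a regular 32-gon of circumradius 7.5 (area = (32/2)·7.500²·sin(360°/32) = 175.58 mm²); the cube at (8, 2.5) is present — its section is the full 6.5×20.5 rectangle (area 133.25 mm²); Combining (union): the 2 present regions are separate (no shared area or edge), so areas and boundary lengths simply add and each stays a separate island — area = 308.83 mm²; the cube at (0, 4.5) is absent (z outside [14.5, 25]); Taking the union: only that combined region is present, so the union is just that shape — area = 308.83 mm². Checking containment: the cross-section at z = 25.28 is a subset of the cross-section at z = 13.12.

entirely on top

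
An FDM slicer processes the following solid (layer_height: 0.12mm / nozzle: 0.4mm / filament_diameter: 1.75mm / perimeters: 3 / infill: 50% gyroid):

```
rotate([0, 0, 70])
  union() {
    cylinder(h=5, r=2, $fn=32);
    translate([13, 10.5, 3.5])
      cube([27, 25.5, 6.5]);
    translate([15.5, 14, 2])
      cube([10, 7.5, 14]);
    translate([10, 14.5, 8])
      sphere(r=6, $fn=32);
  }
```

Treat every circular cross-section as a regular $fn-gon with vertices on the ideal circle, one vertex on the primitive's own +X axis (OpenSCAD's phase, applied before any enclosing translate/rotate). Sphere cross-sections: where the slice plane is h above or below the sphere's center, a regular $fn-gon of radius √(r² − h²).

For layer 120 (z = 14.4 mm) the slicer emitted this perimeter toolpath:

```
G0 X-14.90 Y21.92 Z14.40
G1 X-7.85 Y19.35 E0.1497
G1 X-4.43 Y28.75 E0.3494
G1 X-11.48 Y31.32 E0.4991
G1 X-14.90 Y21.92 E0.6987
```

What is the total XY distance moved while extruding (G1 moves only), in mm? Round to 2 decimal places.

35.01 mm

Sum the Euclidean lengths of each G1 segment: total = 35.01 mm.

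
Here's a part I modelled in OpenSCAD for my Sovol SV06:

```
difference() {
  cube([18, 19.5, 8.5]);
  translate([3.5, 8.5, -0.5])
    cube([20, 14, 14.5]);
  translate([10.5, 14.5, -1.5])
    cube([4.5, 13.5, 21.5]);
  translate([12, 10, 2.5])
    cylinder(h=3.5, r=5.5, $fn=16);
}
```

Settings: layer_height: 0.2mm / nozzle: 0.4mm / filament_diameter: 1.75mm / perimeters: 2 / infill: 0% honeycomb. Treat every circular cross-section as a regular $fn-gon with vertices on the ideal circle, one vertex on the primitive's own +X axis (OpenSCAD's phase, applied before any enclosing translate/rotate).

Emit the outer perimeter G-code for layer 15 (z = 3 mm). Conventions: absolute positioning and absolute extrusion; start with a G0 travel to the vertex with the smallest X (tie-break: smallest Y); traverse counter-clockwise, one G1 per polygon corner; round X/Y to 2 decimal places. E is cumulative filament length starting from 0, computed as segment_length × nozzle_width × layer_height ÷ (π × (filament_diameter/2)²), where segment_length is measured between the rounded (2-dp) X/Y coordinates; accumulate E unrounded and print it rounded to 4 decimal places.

At z = 3 mm: the cube (footprint 18×19.5) is included at this height; the cube at (3.5, 8.5) (footprint 20×14) is included at this height; the 4.5×13.5 cube at (10.5, 14.5) contributes its full rectangle; the r=5.5 cylinder at (12, 10) contributes a regular 16-gon of circumradius 5.5; After the difference (first − rest): starting from the 18×19.5 cube, the 20×14 cube at (3.5, 8.5) partially overlaps it — only the 159.50 mm² overlap (of its 280.00 mm²) is removed, clipping the outline; the 4.5×13.5 cube at (10.5, 14.5) misses the remaining region (no effect); the r=5.5 cylinder at (12, 10) partially overlaps it — only the 30.25 mm² overlap (of its 92.61 mm²) is removed, clipping the outline — 1 connected region. The outline is a single polygon with 15 vertices. Extrusion per mm of travel: 0.4 × 0.2 / (π × 0.875²) = 0.033260. Accumulating E over each segment gives final E = 2.6177.

G0 X0.00 Y0.00 Z3.00
G1 X18.00 Y0.00 E0.5987
G1 X18.00 Y8.50 E0.8814
G1 X17.20 Y8.50 E0.9080
G1 X17.08 Y7.90 E0.9284
G1 X15.89 Y6.11 E0.9998
G1 X14.10 Y4.92 E1.0713
G1 X12.00 Y4.50 E1.1426
G1 X9.90 Y4.92 E1.2138
G1 X8.11 Y6.11 E1.2853
G1 X6.92 Y7.90 E1.3568
G1 X6.80 Y8.50 E1.3771
G1 X3.50 Y8.50 E1.4869
G1 X3.50 Y19.50 E1.8527
G1 X0.00 Y19.50 E1.9692
G1 X0.00 Y0.00 E2.6177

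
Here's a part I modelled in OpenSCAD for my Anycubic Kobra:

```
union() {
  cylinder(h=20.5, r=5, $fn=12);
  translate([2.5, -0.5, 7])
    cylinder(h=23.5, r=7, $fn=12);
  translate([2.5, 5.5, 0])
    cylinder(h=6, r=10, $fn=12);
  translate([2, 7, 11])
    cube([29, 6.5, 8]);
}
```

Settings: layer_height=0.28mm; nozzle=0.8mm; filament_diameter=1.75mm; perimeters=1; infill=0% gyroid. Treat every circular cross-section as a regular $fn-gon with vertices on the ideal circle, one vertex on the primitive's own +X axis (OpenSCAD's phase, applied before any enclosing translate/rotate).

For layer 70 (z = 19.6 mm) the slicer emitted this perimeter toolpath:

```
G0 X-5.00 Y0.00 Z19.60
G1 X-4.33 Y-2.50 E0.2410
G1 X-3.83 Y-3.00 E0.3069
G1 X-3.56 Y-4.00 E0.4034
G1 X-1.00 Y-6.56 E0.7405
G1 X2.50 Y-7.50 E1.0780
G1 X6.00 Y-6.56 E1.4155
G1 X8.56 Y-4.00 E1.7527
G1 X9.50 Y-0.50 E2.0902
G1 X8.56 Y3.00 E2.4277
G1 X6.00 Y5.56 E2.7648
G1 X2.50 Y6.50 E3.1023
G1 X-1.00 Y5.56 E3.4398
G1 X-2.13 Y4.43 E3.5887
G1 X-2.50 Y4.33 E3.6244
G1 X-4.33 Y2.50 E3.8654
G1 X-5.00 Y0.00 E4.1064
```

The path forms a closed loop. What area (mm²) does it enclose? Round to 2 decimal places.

Apply the shoelace formula to the sequence of (X, Y) vertices; enclosed area = 150.21 mm².

150.21 mm²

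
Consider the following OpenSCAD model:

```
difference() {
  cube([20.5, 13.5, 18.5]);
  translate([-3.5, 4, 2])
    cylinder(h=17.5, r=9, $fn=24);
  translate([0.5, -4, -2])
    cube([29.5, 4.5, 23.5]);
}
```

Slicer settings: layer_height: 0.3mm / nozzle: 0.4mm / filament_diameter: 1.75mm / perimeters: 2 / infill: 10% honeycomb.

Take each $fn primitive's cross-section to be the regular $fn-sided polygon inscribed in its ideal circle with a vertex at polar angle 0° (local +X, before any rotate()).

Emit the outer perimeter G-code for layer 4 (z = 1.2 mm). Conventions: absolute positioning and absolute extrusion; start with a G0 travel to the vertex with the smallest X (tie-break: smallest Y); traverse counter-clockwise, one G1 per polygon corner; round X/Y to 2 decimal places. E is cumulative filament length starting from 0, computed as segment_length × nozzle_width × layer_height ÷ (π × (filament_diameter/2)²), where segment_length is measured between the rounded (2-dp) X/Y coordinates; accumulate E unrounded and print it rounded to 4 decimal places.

At z = 1.2 mm: the cube is present — its section is the full 20.5×13.5 rectangle; the cylinder at (-3.5, 4) is not intersected at this z (z outside [2, 19.5]); the 29.5×4.5 cube at (0.5, -4) contributes its full rectangle; After the difference (first − rest): starting from the 20.5×13.5 cube, the 29.5×4.5 cube at (0.5, -4) partially overlaps it — only the 10.00 mm² overlap (of its 132.75 mm²) is removed, clipping the outline — 1 connected region. The outline is a single polygon with 6 vertices. Extrusion per mm of travel: 0.4 × 0.3 / (π × 0.875²) = 0.049890. Accumulating E over each segment gives final E = 3.3925.

G0 X0.00 Y0.00 Z1.20
G1 X0.50 Y0.00 E0.0249
G1 X0.50 Y0.50 E0.0499
G1 X20.50 Y0.50 E1.0477
G1 X20.50 Y13.50 E1.6963
G1 X0.00 Y13.50 E2.7190
G1 X0.00 Y0.00 E3.3925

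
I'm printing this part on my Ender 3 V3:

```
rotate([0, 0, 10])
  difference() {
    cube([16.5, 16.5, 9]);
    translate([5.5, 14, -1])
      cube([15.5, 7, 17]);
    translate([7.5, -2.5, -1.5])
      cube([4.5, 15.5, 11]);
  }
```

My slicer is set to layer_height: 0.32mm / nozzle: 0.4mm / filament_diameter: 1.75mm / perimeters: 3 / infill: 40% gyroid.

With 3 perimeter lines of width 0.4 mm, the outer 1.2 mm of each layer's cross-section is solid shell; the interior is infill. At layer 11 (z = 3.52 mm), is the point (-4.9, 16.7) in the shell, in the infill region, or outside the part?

outside

At z = 3.52 mm: the cube is present — its section is the full 16.5×16.5 rectangle; the 15.5×7 cube at (5.5, 14) contributes its full rectangle; the cube at (7.5, -2.5) (footprint 4.5×15.5) is included at this height; Taking the first minus the rest: starting from the 16.5×16.5 cube, the 15.5×7 cube at (5.5, 14) partially overlaps it — only the 27.50 mm² overlap (of its 108.50 mm²) is removed, clipping the outline; the 4.5×15.5 cube at (7.5, -2.5) partially overlaps it — only the 58.50 mm² overlap (of its 69.75 mm²) is removed, clipping the outline — 1 connected region; (whole slice rotated 10° about Z — lengths, areas and connectivity unchanged). Overall, the cross-section is a single solid region. Undo the 10° rotation: the query point maps to (-1.926, 17.297) in the un-rotated model frame. The nearest boundary edge runs (0.00, 0.00)→(0.00, 16.50); distance from the point to it = 2.08 mm. The point is not inside any of the regions above, so it lies outside the cross-section (2.08 mm from the nearest boundary).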